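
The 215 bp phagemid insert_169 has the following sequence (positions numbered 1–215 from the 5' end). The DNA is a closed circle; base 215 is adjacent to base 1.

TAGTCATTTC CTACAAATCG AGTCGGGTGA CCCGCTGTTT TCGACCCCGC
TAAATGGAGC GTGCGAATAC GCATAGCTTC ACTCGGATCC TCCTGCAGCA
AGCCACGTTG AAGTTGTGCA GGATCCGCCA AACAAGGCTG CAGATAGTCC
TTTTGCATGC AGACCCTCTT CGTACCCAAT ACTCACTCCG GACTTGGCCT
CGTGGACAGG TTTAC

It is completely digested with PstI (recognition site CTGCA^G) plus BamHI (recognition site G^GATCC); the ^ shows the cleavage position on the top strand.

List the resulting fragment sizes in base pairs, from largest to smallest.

PstI sites (CTGCAG) start at positions 93, 138.
PstI cuts after base 5 of each site (before the last base), so after positions 97, 142.
BamHI sites (GGATCC) start at positions 85, 121.
BamHI cuts after the first base of each site, so after positions 85, 121.
Combined cut positions: 85, 97, 121, 142.
Circular molecule, 4 cuts → 4 fragments:
  86–97 → 12 bp
  98–121 → 24 bp
  122–142 → 21 bp
  143–215 then 1–85 → 73 + 85 = 158 bp
Sorted largest to smallest: 158, 24, 21, 12 bp.

158, 24, 21, 12 bp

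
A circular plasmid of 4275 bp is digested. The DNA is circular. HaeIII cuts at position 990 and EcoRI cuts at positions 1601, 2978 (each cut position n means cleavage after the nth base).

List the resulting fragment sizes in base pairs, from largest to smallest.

Combined cut positions (sorted): 990, 1601, 2978.
Circular molecule, 3 cuts → 3 fragments:
  1601 − 990 = 611 bp
  2978 − 1601 = 1377 bp
  wrap: 4275 − 2978 + 990 = 2287 bp
Sorted largest to smallest: 2287, 1377, 611 bp.

2287, 1377, 611 bp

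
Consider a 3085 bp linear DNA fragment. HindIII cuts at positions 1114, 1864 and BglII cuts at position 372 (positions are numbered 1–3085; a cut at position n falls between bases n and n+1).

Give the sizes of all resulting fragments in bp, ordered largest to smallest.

Combined cut positions (sorted): 372, 1114, 1864.
Linear molecule, 3 cuts → 4 fragments:
  372 − 0 = 372 bp
  1114 − 372 = 742 bp
  1864 − 1114 = 750 bp
  3085 − 1864 = 1221 bp
Sorted largest to smallest: 1221, 750, 742, 372 bp.

1221, 750, 742, 372 bp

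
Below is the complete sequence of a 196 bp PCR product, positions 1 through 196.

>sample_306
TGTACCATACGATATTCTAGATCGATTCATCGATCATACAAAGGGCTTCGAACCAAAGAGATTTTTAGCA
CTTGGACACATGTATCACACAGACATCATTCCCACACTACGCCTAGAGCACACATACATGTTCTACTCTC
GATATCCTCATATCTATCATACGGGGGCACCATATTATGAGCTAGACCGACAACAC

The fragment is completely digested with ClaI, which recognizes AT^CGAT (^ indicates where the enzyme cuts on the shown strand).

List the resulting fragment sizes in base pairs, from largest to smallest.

166, 22, 8 bp

ClaI sites (ATCGAT) start at positions 21, 29.
ClaI cuts after base 2 of each site, so after positions 22, 30.
Linear molecule, 2 cuts → 3 fragments:
  1–22 → 22 bp
  23–30 → 8 bp
  31–196 → 166 bp
Sorted largest to smallest: 166, 22, 8 bp.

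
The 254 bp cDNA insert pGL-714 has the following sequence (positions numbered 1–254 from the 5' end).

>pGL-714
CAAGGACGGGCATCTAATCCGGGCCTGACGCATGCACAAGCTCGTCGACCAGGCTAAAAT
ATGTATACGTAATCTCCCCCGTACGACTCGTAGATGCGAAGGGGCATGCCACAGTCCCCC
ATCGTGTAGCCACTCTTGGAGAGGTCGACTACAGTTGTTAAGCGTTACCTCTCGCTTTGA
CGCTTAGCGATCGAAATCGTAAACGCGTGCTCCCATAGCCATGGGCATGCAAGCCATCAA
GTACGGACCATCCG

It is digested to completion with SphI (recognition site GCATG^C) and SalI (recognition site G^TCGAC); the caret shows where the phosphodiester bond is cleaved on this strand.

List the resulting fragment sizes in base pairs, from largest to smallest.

85, 64, 36, 34, 25, 10 bp

SphI sites (GCATGC) start at positions 30, 104, 225.
SphI cuts after base 5 of each site (before the last base), so after positions 34, 108, 229.
SalI sites (GTCGAC) start at positions 44, 144.
SalI cuts after the first base of each site, so after positions 44, 144.
Combined cut positions: 34, 44, 108, 144, 229.
Linear molecule, 5 cuts → 6 fragments:
  1–34 → 34 bp
  35–44 → 10 bp
  45–108 → 64 bp
  109–144 → 36 bp
  145–229 → 85 bp
  230–254 → 25 bp
Sorted largest to smallest: 85, 64, 36, 34, 25, 10 bp.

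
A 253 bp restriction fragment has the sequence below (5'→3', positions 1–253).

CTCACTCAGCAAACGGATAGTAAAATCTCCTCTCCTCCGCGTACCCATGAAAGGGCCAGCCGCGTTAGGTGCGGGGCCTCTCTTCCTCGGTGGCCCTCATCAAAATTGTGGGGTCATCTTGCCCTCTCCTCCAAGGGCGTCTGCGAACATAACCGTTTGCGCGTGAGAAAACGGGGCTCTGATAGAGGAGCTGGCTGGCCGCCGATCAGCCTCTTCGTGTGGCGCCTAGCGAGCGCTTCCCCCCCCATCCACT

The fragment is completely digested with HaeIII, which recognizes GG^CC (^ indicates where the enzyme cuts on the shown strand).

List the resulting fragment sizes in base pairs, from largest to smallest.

HaeIII sites (GGCC) start at positions 54, 75, 92, 197.
HaeIII cuts after base 2 of each site, so after positions 55, 76, 93, 198.
Linear molecule, 4 cuts → 5 fragments:
  1–55 → 55 bp
  56–76 → 21 bp
  77–93 → 17 bp
  94–198 → 105 bp
  199–253 → 55 bp
Sorted largest to smallest: 105, 55, 55, 21, 17 bp.

105, 55, 55, 21, 17 bp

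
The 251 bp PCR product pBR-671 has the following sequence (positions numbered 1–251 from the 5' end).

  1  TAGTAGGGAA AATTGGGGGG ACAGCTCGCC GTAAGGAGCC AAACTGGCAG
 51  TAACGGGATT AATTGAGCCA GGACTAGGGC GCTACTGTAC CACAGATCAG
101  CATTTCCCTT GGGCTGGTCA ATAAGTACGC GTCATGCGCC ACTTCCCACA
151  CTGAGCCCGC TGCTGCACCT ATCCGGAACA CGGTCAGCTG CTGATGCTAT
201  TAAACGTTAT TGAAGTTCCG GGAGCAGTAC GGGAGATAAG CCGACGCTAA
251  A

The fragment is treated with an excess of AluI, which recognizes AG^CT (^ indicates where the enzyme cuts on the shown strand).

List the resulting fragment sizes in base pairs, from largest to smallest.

163, 64, 24 bp

AluI sites (AGCT) start at positions 23, 186.
AluI cuts after base 2 of each site, so after positions 24, 187.
Linear molecule, 2 cuts → 3 fragments:
  1–24 → 24 bp
  25–187 → 163 bp
  188–251 → 64 bp
Sorted largest to smallest: 163, 64, 24 bp.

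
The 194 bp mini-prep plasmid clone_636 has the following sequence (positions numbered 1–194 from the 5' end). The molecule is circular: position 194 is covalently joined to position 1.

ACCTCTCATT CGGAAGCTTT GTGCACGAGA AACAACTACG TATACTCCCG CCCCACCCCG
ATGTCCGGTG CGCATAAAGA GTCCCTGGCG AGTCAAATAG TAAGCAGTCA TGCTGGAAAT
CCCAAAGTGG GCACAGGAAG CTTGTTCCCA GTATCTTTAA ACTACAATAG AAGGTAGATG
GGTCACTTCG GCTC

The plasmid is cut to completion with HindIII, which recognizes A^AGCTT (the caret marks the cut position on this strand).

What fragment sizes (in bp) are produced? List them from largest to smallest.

HindIII sites (AAGCTT) start at positions 14, 138.
HindIII cuts after the first base of each site, so after positions 14, 138.
Circular molecule, 2 cuts → 2 fragments:
  15–138 → 124 bp
  139–194 then 1–14 → 56 + 14 = 70 bp
Sorted largest to smallest: 124, 70 bp.

124, 70 bp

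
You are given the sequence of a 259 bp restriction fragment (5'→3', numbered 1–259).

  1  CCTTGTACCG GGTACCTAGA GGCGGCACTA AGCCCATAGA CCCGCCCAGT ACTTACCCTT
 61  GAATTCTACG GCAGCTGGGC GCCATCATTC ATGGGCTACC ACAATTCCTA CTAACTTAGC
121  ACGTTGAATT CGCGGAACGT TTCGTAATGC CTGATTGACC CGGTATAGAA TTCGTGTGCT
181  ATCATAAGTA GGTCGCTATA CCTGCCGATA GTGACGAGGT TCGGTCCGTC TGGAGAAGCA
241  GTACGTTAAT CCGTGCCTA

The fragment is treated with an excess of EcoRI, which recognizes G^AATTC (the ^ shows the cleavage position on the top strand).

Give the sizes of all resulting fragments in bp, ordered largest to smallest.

EcoRI sites (GAATTC) start at positions 61, 126, 168.
EcoRI cuts after the first base of each site, so after positions 61, 126, 168.
Linear molecule, 3 cuts → 4 fragments:
  1–61 → 61 bp
  62–126 → 65 bp
  127–168 → 42 bp
  169–259 → 91 bp
Sorted largest to smallest: 91, 65, 61, 42 bp.

91, 65, 61, 42 bp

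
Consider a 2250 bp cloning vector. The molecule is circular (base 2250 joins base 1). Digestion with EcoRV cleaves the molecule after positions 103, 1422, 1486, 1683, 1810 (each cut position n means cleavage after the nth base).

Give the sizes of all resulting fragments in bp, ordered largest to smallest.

Circular molecule, 5 cuts → 5 fragments:
  1422 − 103 = 1319 bp
  1486 − 1422 = 64 bp
  1683 − 1486 = 197 bp
  1810 − 1683 = 127 bp
  wrap: 2250 − 1810 + 103 = 543 bp
Sorted largest to smallest: 1319, 543, 197, 127, 64 bp.

1319, 543, 197, 127, 64 bp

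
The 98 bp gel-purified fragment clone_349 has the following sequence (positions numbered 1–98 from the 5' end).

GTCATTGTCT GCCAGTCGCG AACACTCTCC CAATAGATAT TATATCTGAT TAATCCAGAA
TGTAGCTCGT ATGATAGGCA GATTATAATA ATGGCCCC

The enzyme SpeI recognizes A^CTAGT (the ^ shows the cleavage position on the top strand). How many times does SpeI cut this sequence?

0

No occurrence of ACTAGT is present in the sequence.
SpeI does not cut: 0 sites.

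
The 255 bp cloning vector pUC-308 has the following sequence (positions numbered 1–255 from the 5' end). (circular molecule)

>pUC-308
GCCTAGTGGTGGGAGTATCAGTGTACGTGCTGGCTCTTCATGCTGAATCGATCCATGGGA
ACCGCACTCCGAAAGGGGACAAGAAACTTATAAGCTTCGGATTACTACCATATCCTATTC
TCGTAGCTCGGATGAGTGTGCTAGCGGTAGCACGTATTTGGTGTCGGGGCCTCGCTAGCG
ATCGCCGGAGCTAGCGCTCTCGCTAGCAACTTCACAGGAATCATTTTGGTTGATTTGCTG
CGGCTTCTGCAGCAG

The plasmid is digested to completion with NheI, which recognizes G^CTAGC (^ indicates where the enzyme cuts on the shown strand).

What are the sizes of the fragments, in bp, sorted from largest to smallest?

193, 34, 16, 12 bp

NheI sites (GCTAGC) start at positions 140, 174, 190, 202.
NheI cuts after the first base of each site, so after positions 140, 174, 190, 202.
Circular molecule, 4 cuts → 4 fragments:
  141–174 → 34 bp
  175–190 → 16 bp
  191–202 → 12 bp
  203–255 then 1–140 → 53 + 140 = 193 bp
Sorted largest to smallest: 193, 34, 16, 12 bp.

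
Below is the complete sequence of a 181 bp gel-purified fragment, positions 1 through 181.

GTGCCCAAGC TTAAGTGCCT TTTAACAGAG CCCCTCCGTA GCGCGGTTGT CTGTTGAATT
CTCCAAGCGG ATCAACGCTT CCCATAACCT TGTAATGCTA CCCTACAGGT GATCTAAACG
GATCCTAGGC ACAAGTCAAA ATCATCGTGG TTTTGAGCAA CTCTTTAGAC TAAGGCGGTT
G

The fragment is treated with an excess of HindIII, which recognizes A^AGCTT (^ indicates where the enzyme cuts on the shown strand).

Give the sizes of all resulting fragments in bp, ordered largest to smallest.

The HindIII site (AAGCTT) starts at position 7.
HindIII cuts after the first base of each site, so after position 7.
Linear molecule, 1 cut → 2 fragments:
  1–7 → 7 bp
  8–181 → 174 bp
Sorted largest to smallest: 174, 7 bp.

174, 7 bp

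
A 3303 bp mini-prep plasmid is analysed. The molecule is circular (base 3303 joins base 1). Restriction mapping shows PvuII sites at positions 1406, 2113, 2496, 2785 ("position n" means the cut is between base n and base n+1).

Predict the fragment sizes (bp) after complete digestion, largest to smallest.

1924, 707, 383, 289 bp

Circular molecule, 4 cuts → 4 fragments:
  2113 − 1406 = 707 bp
  2496 − 2113 = 383 bp
  2785 − 2496 = 289 bp
  wrap: 3303 − 2785 + 1406 = 1924 bp
Sorted largest to smallest: 1924, 707, 383, 289 bp.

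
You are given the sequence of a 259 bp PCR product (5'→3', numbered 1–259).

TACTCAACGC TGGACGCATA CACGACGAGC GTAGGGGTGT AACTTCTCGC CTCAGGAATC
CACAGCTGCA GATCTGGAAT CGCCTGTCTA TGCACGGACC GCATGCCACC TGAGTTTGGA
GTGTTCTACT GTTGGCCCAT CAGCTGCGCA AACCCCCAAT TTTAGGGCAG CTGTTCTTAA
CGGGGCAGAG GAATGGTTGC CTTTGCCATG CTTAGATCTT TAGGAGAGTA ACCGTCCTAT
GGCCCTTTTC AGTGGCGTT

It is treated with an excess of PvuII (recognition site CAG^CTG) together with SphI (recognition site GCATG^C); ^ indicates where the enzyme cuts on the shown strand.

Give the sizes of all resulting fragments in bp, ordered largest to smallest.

PvuII sites (CAGCTG) start at positions 63, 141, 168.
PvuII cuts after base 3 of each site, so after positions 65, 143, 170.
The SphI site (GCATGC) starts at position 101.
SphI cuts after base 5 of each site (before the last base), so after position 105.
Combined cut positions: 65, 105, 143, 170.
Linear molecule, 4 cuts → 5 fragments:
  1–65 → 65 bp
  66–105 → 40 bp
  106–143 → 38 bp
  144–170 → 27 bp
  171–259 → 89 bp
Sorted largest to smallest: 89, 65, 40, 38, 27 bp.

89, 65, 40, 38, 27 bp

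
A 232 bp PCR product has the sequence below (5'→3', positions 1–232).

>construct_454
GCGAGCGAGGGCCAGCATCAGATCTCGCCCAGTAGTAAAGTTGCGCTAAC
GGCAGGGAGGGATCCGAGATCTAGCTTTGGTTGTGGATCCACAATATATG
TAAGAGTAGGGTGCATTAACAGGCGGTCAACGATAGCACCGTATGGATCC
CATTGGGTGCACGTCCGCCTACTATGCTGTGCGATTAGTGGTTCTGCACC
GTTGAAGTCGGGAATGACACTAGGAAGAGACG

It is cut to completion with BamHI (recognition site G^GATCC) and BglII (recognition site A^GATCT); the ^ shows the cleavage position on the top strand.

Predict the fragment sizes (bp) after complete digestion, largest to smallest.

BamHI sites (GGATCC) start at positions 60, 85, 145.
BamHI cuts after the first base of each site, so after positions 60, 85, 145.
BglII sites (AGATCT) start at positions 20, 67.
BglII cuts after the first base of each site, so after positions 20, 67.
Combined cut positions: 20, 60, 67, 85, 145.
Linear molecule, 5 cuts → 6 fragments:
  1–20 → 20 bp
  21–60 → 40 bp
  61–67 → 7 bp
  68–85 → 18 bp
  86–145 → 60 bp
  146–232 → 87 bp
Sorted largest to smallest: 87, 60, 40, 20, 18, 7 bp.

87, 60, 40, 20, 18, 7 bp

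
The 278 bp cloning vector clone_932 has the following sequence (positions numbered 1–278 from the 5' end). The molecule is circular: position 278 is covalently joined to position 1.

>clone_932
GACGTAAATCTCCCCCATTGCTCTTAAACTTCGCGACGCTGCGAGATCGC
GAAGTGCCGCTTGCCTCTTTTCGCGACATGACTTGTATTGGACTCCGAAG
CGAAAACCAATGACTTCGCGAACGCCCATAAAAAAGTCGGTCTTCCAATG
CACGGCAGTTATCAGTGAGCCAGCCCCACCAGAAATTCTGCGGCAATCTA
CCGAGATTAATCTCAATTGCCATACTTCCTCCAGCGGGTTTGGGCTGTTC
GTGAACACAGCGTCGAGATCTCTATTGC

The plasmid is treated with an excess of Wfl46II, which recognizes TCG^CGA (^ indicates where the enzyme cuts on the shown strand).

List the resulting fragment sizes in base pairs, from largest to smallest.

193, 45, 24, 16 bp

Wfl46II sites (TCGCGA) start at positions 31, 47, 71, 116.
Wfl46II cuts after base 3 of each site, so after positions 33, 49, 73, 118.
Circular molecule, 4 cuts → 4 fragments:
  34–49 → 16 bp
  50–73 → 24 bp
  74–118 → 45 bp
  119–278 then 1–33 → 160 + 33 = 193 bp
Sorted largest to smallest: 193, 45, 24, 16 bp.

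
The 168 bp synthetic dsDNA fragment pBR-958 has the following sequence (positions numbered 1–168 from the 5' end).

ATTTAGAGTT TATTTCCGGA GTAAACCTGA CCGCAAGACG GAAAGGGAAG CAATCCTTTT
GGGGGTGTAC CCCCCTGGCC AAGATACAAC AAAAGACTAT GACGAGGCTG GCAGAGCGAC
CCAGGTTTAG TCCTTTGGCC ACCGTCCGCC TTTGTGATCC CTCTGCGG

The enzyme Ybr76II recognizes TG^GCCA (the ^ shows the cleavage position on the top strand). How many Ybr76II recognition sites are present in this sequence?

2

TGGCCA occurs starting at positions 76, 136.
Ybr76II cuts at 2 sites.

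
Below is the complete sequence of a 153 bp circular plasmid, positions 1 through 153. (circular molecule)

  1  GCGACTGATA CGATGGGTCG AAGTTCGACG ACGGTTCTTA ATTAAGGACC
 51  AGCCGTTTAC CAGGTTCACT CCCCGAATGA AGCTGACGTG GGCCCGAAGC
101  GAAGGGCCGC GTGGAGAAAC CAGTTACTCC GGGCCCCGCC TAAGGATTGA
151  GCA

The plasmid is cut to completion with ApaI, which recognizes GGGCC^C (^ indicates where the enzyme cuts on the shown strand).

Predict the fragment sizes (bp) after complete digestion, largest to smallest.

112, 41 bp

ApaI sites (GGGCCC) start at positions 90, 131.
ApaI cuts after base 5 of each site (before the last base), so after positions 94, 135.
Circular molecule, 2 cuts → 2 fragments:
  95–135 → 41 bp
  136–153 then 1–94 → 18 + 94 = 112 bp
Sorted largest to smallest: 112, 41 bp.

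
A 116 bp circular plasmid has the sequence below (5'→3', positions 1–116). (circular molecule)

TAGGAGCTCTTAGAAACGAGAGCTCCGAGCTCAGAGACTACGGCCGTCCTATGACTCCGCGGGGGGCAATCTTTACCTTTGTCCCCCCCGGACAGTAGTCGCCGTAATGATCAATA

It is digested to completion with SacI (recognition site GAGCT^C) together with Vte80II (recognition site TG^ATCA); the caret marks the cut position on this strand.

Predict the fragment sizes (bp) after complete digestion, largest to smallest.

78, 16, 15, 7 bp

SacI sites (GAGCTC) start at positions 4, 20, 27.
SacI cuts after base 5 of each site (before the last base), so after positions 8, 24, 31.
The Vte80II site (TGATCA) starts at position 108.
Vte80II cuts after base 2 of each site, so after position 109.
Combined cut positions: 8, 24, 31, 109.
Circular molecule, 4 cuts → 4 fragments:
  9–24 → 16 bp
  25–31 → 7 bp
  32–109 → 78 bp
  110–116 then 1–8 → 7 + 8 = 15 bp
Sorted largest to smallest: 78, 16, 15, 7 bp.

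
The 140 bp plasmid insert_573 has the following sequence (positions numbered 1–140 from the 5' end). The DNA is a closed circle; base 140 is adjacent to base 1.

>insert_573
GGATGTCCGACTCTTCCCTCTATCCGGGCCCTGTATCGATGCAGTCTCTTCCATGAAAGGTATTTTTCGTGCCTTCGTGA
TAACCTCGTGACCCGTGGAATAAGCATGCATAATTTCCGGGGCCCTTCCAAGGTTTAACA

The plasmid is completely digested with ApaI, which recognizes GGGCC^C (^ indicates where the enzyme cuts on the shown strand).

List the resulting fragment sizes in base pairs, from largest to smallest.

94, 46 bp

ApaI sites (GGGCCC) start at positions 26, 120.
ApaI cuts after base 5 of each site (before the last base), so after positions 30, 124.
Circular molecule, 2 cuts → 2 fragments:
  31–124 → 94 bp
  125–140 then 1–30 → 16 + 30 = 46 bp
Sorted largest to smallest: 94, 46 bp.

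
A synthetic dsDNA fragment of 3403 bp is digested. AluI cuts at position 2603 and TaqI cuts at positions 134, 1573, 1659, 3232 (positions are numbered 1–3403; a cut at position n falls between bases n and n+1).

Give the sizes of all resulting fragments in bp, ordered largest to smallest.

1439, 944, 629, 171, 134, 86 bp

Combined cut positions (sorted): 134, 1573, 1659, 2603, 3232.
Linear molecule, 5 cuts → 6 fragments:
  134 − 0 = 134 bp
  1573 − 134 = 1439 bp
  1659 − 1573 = 86 bp
  2603 − 1659 = 944 bp
  3232 − 2603 = 629 bp
  3403 − 3232 = 171 bp
Sorted largest to smallest: 1439, 944, 629, 171, 134, 86 bp.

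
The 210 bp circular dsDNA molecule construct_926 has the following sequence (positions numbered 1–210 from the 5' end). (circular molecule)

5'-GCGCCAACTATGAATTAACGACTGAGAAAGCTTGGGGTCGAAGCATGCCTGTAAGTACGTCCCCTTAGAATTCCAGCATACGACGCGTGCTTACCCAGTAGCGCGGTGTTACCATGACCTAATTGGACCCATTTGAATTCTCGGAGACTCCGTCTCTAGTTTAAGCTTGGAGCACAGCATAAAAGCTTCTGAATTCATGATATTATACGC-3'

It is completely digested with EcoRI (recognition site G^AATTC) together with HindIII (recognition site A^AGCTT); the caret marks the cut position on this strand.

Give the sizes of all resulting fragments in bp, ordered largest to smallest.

67, 47, 40, 28, 20, 8 bp

EcoRI sites (GAATTC) start at positions 68, 135, 191.
EcoRI cuts after the first base of each site, so after positions 68, 135, 191.
HindIII sites (AAGCTT) start at positions 28, 163, 183.
HindIII cuts after the first base of each site, so after positions 28, 163, 183.
Combined cut positions: 28, 68, 135, 163, 183, 191.
Circular molecule, 6 cuts → 6 fragments:
  29–68 → 40 bp
  69–135 → 67 bp
  136–163 → 28 bp
  164–183 → 20 bp
  184–191 → 8 bp
  192–210 then 1–28 → 19 + 28 = 47 bp
Sorted largest to smallest: 67, 47, 40, 28, 20, 8 bp.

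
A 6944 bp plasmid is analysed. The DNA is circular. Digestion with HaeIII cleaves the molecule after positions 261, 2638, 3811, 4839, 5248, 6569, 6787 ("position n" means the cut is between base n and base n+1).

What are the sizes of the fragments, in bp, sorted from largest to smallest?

Circular molecule, 7 cuts → 7 fragments:
  2638 − 261 = 2377 bp
  3811 − 2638 = 1173 bp
  4839 − 3811 = 1028 bp
  5248 − 4839 = 409 bp
  6569 − 5248 = 1321 bp
  6787 − 6569 = 218 bp
  wrap: 6944 − 6787 + 261 = 418 bp
Sorted largest to smallest: 2377, 1321, 1173, 1028, 418, 409, 218 bp.

2377, 1321, 1173, 1028, 418, 409, 218 bp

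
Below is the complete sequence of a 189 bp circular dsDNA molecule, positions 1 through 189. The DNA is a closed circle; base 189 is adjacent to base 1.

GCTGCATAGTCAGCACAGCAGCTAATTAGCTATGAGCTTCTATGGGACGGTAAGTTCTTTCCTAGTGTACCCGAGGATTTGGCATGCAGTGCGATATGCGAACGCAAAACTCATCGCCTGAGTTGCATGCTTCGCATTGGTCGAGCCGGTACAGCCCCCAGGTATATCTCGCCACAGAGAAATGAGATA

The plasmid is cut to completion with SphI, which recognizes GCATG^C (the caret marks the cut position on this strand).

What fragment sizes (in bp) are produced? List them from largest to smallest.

146, 43 bp

SphI sites (GCATGC) start at positions 82, 125.
SphI cuts after base 5 of each site (before the last base), so after positions 86, 129.
Circular molecule, 2 cuts → 2 fragments:
  87–129 → 43 bp
  130–189 then 1–86 → 60 + 86 = 146 bp
Sorted largest to smallest: 146, 43 bp.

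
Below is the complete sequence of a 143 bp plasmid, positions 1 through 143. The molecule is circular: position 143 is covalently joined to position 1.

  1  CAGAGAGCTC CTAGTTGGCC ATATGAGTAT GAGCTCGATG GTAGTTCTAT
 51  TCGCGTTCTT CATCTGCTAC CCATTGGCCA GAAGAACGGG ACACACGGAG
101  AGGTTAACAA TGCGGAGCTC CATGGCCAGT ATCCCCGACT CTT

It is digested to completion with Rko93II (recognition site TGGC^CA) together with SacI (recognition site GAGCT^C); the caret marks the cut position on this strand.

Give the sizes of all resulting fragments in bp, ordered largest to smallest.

43, 41, 26, 16, 10, 7 bp

Rko93II sites (TGGCCA) start at positions 16, 75, 123.
Rko93II cuts after base 4 of each site, so after positions 19, 78, 126.
SacI sites (GAGCTC) start at positions 5, 31, 115.
SacI cuts after base 5 of each site (before the last base), so after positions 9, 35, 119.
Combined cut positions: 9, 19, 35, 78, 119, 126.
Circular molecule, 6 cuts → 6 fragments:
  10–19 → 10 bp
  20–35 → 16 bp
  36–78 → 43 bp
  79–119 → 41 bp
  120–126 → 7 bp
  127–143 then 1–9 → 17 + 9 = 26 bp
Sorted largest to smallest: 43, 41, 26, 16, 10, 7 bp.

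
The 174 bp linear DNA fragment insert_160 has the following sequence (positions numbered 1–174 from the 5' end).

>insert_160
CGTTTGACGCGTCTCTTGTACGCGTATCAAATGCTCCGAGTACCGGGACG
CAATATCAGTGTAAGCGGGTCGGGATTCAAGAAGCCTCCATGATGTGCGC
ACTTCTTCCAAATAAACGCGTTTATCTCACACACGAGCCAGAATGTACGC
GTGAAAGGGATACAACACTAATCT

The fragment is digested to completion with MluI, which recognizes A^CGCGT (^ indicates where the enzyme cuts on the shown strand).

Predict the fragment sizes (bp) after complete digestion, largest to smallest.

96, 31, 27, 13, 7 bp

MluI sites (ACGCGT) start at positions 7, 20, 116, 147.
MluI cuts after the first base of each site, so after positions 7, 20, 116, 147.
Linear molecule, 4 cuts → 5 fragments:
  1–7 → 7 bp
  8–20 → 13 bp
  21–116 → 96 bp
  117–147 → 31 bp
  148–174 → 27 bp
Sorted largest to smallest: 96, 31, 27, 13, 7 bp.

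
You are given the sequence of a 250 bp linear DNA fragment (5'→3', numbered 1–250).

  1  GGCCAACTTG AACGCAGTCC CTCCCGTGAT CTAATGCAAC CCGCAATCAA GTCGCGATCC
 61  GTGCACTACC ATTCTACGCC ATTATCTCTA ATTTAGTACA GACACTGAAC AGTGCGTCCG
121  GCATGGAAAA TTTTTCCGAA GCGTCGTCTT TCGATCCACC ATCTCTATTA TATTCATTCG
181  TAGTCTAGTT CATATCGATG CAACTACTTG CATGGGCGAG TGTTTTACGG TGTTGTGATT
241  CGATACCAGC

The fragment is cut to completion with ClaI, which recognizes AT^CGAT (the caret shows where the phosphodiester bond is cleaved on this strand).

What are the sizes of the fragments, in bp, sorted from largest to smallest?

The ClaI site (ATCGAT) starts at position 194.
ClaI cuts after base 2 of each site, so after position 195.
Linear molecule, 1 cut → 2 fragments:
  1–195 → 195 bp
  196–250 → 55 bp
Sorted largest to smallest: 195, 55 bp.

195, 55 bp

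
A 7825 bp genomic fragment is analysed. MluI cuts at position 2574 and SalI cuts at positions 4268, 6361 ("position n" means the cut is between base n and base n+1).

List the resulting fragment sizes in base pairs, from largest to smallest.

Combined cut positions (sorted): 2574, 4268, 6361.
Linear molecule, 3 cuts → 4 fragments:
  2574 − 0 = 2574 bp
  4268 − 2574 = 1694 bp
  6361 − 4268 = 2093 bp
  7825 − 6361 = 1464 bp
Sorted largest to smallest: 2574, 2093, 1694, 1464 bp.

2574, 2093, 1694, 1464 bp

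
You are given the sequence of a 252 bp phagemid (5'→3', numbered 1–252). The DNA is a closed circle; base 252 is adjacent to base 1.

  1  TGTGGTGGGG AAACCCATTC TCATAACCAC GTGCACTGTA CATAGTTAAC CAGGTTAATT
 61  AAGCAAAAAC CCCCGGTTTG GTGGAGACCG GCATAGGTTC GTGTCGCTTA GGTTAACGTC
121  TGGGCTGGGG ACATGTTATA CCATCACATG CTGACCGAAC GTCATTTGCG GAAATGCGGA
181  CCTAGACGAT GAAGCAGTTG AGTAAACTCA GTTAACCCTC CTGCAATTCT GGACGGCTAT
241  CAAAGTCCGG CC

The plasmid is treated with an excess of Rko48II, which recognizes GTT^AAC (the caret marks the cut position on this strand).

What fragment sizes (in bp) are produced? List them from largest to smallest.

99, 86, 67 bp

Rko48II sites (GTTAAC) start at positions 45, 112, 211.
Rko48II cuts after base 3 of each site, so after positions 47, 114, 213.
Circular molecule, 3 cuts → 3 fragments:
  48–114 → 67 bp
  115–213 → 99 bp
  214–252 then 1–47 → 39 + 47 = 86 bp
Sorted largest to smallest: 99, 86, 67 bp.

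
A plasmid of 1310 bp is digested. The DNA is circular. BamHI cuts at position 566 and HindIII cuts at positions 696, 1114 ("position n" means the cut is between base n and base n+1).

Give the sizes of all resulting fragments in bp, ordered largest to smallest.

Combined cut positions (sorted): 566, 696, 1114.
Circular molecule, 3 cuts → 3 fragments:
  696 − 566 = 130 bp
  1114 − 696 = 418 bp
  wrap: 1310 − 1114 + 566 = 762 bp
Sorted largest to smallest: 762, 418, 130 bp.

762, 418, 130 bp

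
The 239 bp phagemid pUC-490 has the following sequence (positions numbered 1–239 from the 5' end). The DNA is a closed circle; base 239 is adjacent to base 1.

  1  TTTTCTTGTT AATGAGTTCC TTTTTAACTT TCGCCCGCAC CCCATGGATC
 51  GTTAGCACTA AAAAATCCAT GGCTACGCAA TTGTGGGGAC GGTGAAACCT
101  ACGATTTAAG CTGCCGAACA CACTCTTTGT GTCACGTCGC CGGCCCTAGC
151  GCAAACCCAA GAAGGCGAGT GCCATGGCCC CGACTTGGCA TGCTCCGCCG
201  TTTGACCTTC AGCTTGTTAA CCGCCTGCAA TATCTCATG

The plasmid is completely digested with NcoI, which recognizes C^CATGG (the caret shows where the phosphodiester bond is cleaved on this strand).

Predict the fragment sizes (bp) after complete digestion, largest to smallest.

NcoI sites (CCATGG) start at positions 42, 67, 172.
NcoI cuts after the first base of each site, so after positions 42, 67, 172.
Circular molecule, 3 cuts → 3 fragments:
  43–67 → 25 bp
  68–172 → 105 bp
  173–239 then 1–42 → 67 + 42 = 109 bp
Sorted largest to smallest: 109, 105, 25 bp.

109, 105, 25 bp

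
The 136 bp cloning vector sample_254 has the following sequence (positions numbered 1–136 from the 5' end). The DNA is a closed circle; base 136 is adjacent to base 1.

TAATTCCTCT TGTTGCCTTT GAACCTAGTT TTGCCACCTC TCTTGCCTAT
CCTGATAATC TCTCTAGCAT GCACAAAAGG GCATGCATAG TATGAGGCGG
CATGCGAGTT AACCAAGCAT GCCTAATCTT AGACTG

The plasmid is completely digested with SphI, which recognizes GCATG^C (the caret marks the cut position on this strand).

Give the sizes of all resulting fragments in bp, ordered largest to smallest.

86, 19, 17, 14 bp

SphI sites (GCATGC) start at positions 67, 81, 100, 117.
SphI cuts after base 5 of each site (before the last base), so after positions 71, 85, 104, 121.
Circular molecule, 4 cuts → 4 fragments:
  72–85 → 14 bp
  86–104 → 19 bp
  105–121 → 17 bp
  122–136 then 1–71 → 15 + 71 = 86 bp
Sorted largest to smallest: 86, 19, 17, 14 bp.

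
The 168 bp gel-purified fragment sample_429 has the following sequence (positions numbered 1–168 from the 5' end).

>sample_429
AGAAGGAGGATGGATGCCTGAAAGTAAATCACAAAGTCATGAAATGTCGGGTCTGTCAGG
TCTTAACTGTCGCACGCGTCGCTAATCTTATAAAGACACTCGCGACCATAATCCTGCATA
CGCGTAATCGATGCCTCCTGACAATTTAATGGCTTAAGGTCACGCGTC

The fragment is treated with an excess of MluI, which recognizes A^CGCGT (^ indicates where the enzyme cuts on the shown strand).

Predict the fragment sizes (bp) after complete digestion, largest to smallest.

74, 46, 42, 6 bp

MluI sites (ACGCGT) start at positions 74, 120, 162.
MluI cuts after the first base of each site, so after positions 74, 120, 162.
Linear molecule, 3 cuts → 4 fragments:
  1–74 → 74 bp
  75–120 → 46 bp
  121–162 → 42 bp
  163–168 → 6 bp
Sorted largest to smallest: 74, 46, 42, 6 bp.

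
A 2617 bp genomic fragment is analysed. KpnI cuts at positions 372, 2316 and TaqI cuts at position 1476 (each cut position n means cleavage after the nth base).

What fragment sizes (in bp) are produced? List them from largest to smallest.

Combined cut positions (sorted): 372, 1476, 2316.
Linear molecule, 3 cuts → 4 fragments:
  372 − 0 = 372 bp
  1476 − 372 = 1104 bp
  2316 − 1476 = 840 bp
  2617 − 2316 = 301 bp
Sorted largest to smallest: 1104, 840, 372, 301 bp.

1104, 840, 372, 301 bp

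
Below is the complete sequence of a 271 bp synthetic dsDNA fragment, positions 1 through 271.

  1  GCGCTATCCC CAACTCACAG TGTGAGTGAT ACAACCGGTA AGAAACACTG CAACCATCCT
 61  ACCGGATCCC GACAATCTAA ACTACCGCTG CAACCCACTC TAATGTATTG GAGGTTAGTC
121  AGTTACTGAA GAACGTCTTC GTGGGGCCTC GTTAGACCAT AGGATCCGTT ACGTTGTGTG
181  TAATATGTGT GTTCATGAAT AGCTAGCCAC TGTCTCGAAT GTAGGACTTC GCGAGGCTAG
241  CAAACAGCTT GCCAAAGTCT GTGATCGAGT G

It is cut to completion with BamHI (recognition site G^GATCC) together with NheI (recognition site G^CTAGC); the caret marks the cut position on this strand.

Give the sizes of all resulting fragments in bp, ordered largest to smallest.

BamHI sites (GGATCC) start at positions 64, 162.
BamHI cuts after the first base of each site, so after positions 64, 162.
NheI sites (GCTAGC) start at positions 202, 236.
NheI cuts after the first base of each site, so after positions 202, 236.
Combined cut positions: 64, 162, 202, 236.
Linear molecule, 4 cuts → 5 fragments:
  1–64 → 64 bp
  65–162 → 98 bp
  163–202 → 40 bp
  203–236 → 34 bp
  237–271 → 35 bp
Sorted largest to smallest: 98, 64, 40, 35, 34 bp.

98, 64, 40, 35, 34 bp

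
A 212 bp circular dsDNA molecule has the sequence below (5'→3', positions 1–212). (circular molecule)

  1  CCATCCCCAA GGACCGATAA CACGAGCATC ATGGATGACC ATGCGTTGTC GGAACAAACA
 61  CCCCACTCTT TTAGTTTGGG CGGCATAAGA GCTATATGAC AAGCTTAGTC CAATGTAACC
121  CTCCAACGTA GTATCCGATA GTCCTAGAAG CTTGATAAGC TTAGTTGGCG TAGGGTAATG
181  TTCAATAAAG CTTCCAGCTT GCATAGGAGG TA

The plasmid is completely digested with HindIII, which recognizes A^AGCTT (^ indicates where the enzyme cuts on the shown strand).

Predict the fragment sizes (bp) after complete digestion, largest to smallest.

125, 47, 31, 9 bp

HindIII sites (AAGCTT) start at positions 101, 148, 157, 188.
HindIII cuts after the first base of each site, so after positions 101, 148, 157, 188.
Circular molecule, 4 cuts → 4 fragments:
  102–148 → 47 bp
  149–157 → 9 bp
  158–188 → 31 bp
  189–212 then 1–101 → 24 + 101 = 125 bp
Sorted largest to smallest: 125, 47, 31, 9 bp.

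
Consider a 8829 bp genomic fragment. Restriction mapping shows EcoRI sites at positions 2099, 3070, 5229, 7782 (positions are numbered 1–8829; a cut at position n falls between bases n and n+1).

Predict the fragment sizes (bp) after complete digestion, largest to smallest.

Linear molecule, 4 cuts → 5 fragments:
  2099 − 0 = 2099 bp
  3070 − 2099 = 971 bp
  5229 − 3070 = 2159 bp
  7782 − 5229 = 2553 bp
  8829 − 7782 = 1047 bp
Sorted largest to smallest: 2553, 2159, 2099, 1047, 971 bp.

2553, 2159, 2099, 1047, 971 bp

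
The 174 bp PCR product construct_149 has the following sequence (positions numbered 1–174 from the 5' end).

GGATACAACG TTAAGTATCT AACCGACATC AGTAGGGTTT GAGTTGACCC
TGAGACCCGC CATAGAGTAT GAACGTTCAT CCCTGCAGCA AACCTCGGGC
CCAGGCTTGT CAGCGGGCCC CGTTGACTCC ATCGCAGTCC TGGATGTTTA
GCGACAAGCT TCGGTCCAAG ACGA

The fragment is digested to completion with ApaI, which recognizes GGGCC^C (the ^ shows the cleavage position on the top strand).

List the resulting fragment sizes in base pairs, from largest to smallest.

101, 55, 18 bp

ApaI sites (GGGCCC) start at positions 97, 115.
ApaI cuts after base 5 of each site (before the last base), so after positions 101, 119.
Linear molecule, 2 cuts → 3 fragments:
  1–101 → 101 bp
  102–119 → 18 bp
  120–174 → 55 bp
Sorted largest to smallest: 101, 55, 18 bp.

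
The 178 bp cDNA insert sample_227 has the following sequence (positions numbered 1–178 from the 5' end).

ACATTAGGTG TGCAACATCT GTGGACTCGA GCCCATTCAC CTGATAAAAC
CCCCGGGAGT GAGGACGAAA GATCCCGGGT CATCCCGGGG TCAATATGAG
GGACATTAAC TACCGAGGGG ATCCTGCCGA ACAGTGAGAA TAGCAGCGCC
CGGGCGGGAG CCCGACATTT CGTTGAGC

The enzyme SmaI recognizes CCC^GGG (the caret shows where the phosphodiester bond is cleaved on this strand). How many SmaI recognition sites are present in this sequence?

4

CCCGGG occurs starting at positions 52, 74, 84, 149.
SmaI cuts at 4 sites.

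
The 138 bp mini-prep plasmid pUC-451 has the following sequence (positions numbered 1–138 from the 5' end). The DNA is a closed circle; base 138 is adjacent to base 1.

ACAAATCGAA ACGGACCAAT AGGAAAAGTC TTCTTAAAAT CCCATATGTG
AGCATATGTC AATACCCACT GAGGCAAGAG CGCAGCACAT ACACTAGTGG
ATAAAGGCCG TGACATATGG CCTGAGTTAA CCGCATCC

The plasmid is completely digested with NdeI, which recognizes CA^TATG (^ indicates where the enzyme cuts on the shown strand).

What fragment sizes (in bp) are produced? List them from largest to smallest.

67, 61, 10 bp

NdeI sites (CATATG) start at positions 43, 53, 114.
NdeI cuts after base 2 of each site, so after positions 44, 54, 115.
Circular molecule, 3 cuts → 3 fragments:
  45–54 → 10 bp
  55–115 → 61 bp
  116–138 then 1–44 → 23 + 44 = 67 bp
Sorted largest to smallest: 67, 61, 10 bp.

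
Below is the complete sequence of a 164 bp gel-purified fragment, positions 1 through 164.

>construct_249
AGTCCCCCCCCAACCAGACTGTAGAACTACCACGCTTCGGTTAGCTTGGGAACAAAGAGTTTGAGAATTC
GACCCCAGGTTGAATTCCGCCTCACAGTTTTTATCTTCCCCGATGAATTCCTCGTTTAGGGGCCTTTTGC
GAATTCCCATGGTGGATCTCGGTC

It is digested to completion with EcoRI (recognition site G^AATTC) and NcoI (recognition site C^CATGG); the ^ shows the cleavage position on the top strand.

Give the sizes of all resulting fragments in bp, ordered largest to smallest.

65, 33, 26, 17, 17, 6 bp

EcoRI sites (GAATTC) start at positions 65, 82, 115, 141.
EcoRI cuts after the first base of each site, so after positions 65, 82, 115, 141.
The NcoI site (CCATGG) starts at position 147.
NcoI cuts after the first base of each site, so after position 147.
Combined cut positions: 65, 82, 115, 141, 147.
Linear molecule, 5 cuts → 6 fragments:
  1–65 → 65 bp
  66–82 → 17 bp
  83–115 → 33 bp
  116–141 → 26 bp
  142–147 → 6 bp
  148–164 → 17 bp
Sorted largest to smallest: 65, 33, 26, 17, 17, 6 bp.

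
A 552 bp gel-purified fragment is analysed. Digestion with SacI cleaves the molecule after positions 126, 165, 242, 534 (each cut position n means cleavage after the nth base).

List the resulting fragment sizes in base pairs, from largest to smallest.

292, 126, 77, 39, 18 bp

Linear molecule, 4 cuts → 5 fragments:
  126 − 0 = 126 bp
  165 − 126 = 39 bp
  242 − 165 = 77 bp
  534 − 242 = 292 bp
  552 − 534 = 18 bp
Sorted largest to smallest: 292, 126, 77, 39, 18 bp.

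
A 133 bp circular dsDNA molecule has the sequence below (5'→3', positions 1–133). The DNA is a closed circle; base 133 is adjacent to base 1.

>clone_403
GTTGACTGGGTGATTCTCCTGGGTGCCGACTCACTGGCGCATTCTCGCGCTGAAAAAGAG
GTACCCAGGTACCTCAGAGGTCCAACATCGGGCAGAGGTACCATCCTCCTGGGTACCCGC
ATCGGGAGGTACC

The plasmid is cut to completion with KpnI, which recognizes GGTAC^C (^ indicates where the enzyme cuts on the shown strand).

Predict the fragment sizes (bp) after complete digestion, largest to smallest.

65, 29, 16, 15, 8 bp

KpnI sites (GGTACC) start at positions 60, 68, 97, 112, 128.
KpnI cuts after base 5 of each site (before the last base), so after positions 64, 72, 101, 116, 132.
Circular molecule, 5 cuts → 5 fragments:
  65–72 → 8 bp
  73–101 → 29 bp
  102–116 → 15 bp
  117–132 → 16 bp
  133–133 then 1–64 → 1 + 64 = 65 bp
Sorted largest to smallest: 65, 29, 16, 15, 8 bp.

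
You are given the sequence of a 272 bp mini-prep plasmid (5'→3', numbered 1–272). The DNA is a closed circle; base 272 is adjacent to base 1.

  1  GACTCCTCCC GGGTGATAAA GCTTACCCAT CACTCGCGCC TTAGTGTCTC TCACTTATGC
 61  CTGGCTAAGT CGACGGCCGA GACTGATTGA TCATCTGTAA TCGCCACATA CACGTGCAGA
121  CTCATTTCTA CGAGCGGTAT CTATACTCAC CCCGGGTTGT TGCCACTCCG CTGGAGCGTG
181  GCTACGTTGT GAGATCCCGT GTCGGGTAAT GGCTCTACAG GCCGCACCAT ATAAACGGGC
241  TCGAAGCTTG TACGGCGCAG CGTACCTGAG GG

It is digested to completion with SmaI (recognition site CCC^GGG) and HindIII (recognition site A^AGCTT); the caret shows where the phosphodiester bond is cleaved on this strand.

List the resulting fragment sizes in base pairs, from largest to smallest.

SmaI sites (CCCGGG) start at positions 8, 151.
SmaI cuts after base 3 of each site, so after positions 10, 153.
HindIII sites (AAGCTT) start at positions 19, 244.
HindIII cuts after the first base of each site, so after positions 19, 244.
Combined cut positions: 10, 19, 153, 244.
Circular molecule, 4 cuts → 4 fragments:
  11–19 → 9 bp
  20–153 → 134 bp
  154–244 → 91 bp
  245–272 then 1–10 → 28 + 10 = 38 bp
Sorted largest to smallest: 134, 91, 38, 9 bp.

134, 91, 38, 9 bp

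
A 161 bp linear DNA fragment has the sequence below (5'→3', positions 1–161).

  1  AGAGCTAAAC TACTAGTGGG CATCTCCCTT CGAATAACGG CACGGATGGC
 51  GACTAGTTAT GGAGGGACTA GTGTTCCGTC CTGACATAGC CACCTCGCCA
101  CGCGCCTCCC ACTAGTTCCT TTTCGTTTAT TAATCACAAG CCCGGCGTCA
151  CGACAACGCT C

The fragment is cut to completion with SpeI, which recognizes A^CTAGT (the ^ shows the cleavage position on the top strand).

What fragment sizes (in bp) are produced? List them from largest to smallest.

50, 44, 40, 15, 12 bp

SpeI sites (ACTAGT) start at positions 12, 52, 67, 111.
SpeI cuts after the first base of each site, so after positions 12, 52, 67, 111.
Linear molecule, 4 cuts → 5 fragments:
  1–12 → 12 bp
  13–52 → 40 bp
  53–67 → 15 bp
  68–111 → 44 bp
  112–161 → 50 bp
Sorted largest to smallest: 50, 44, 40, 15, 12 bp.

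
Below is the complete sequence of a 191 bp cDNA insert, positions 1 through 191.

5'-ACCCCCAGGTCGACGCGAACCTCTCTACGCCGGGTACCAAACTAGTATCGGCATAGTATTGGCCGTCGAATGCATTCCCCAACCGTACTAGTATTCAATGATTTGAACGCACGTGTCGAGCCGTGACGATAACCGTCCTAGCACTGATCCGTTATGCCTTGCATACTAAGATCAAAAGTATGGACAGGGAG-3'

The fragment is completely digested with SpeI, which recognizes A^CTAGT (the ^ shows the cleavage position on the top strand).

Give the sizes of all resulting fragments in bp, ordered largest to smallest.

104, 46, 41 bp

SpeI sites (ACTAGT) start at positions 41, 87.
SpeI cuts after the first base of each site, so after positions 41, 87.
Linear molecule, 2 cuts → 3 fragments:
  1–41 → 41 bp
  42–87 → 46 bp
  88–191 → 104 bp
Sorted largest to smallest: 104, 46, 41 bp.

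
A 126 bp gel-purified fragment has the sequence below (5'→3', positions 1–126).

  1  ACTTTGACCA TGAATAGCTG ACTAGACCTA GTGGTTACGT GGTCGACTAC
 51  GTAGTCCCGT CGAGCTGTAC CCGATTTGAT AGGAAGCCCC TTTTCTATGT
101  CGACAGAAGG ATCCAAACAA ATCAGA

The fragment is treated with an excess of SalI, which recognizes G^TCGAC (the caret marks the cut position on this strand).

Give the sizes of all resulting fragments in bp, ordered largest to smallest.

SalI sites (GTCGAC) start at positions 42, 99.
SalI cuts after the first base of each site, so after positions 42, 99.
Linear molecule, 2 cuts → 3 fragments:
  1–42 → 42 bp
  43–99 → 57 bp
  100–126 → 27 bp
Sorted largest to smallest: 57, 42, 27 bp.

57, 42, 27 bp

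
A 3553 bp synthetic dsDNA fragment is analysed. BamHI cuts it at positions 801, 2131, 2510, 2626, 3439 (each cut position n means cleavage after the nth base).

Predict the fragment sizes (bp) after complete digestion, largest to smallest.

Linear molecule, 5 cuts → 6 fragments:
  801 − 0 = 801 bp
  2131 − 801 = 1330 bp
  2510 − 2131 = 379 bp
  2626 − 2510 = 116 bp
  3439 − 2626 = 813 bp
  3553 − 3439 = 114 bp
Sorted largest to smallest: 1330, 813, 801, 379, 116, 114 bp.

1330, 813, 801, 379, 116, 114 bp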